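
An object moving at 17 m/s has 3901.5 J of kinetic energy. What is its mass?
KE = ½mv² → m = 2KE/v² = 2×3901.5/17² = 27.0 kg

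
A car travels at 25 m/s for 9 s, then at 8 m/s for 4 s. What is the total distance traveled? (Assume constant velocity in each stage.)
d₁ = v₁t₁ = 25 × 9 = 225 m
d₂ = v₂t₂ = 8 × 4 = 32 m
d_total = 225 + 32 = 257 m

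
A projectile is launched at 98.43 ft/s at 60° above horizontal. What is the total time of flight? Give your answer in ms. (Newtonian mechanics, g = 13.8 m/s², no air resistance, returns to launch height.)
T = 2v₀sin(θ)/g (with unit conversion) = 3766.0 ms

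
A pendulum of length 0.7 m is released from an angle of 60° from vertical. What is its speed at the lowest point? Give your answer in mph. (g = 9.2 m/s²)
h = L(1 − cosθ) = 0.7×(1 − cos60°) = 0.35 m
v = √(2gh) = √(2×9.2×0.35) = 2.538 m/s = 5.677 mph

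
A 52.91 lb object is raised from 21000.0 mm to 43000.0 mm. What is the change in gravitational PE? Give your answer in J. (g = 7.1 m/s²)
ΔPE = mg(h₂ − h₁) = 24 kg × 7.1 m/s² × (43 − 21) m = 3749 J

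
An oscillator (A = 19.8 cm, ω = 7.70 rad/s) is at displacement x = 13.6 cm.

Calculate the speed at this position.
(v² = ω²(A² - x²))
v = ω√(A² − x²) = 7.7×√(0.198² − 0.136²) = 1.108 m/s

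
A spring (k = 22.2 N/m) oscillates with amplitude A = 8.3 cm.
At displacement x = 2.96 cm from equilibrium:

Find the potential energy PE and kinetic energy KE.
E_total = ½kA² = ½×22.2×(0.083)² = 0.07647 J
PE = ½kx² = ½×22.2×(0.0296)² = 0.009725 J
KE = E_total − PE = 0.06674 J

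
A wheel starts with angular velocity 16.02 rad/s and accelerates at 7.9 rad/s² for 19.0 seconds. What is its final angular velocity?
ω = ω₀ + αt = 16.02 + 7.9 × 19.0 = 166.12 rad/s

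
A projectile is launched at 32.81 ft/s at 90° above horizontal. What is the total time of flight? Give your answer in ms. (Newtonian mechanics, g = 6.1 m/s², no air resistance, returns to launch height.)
T = 2v₀sin(θ)/g (with unit conversion) = 3279.0 ms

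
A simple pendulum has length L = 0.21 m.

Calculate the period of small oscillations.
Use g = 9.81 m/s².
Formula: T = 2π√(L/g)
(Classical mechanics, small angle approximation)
T = 2π√(L/g) = 2π√(0.21/9.81) = 0.9193 s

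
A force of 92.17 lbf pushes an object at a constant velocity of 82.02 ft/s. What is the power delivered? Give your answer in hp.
P = Fv = 410 N × 25 m/s = 1.025e+04 W = 13.75 hp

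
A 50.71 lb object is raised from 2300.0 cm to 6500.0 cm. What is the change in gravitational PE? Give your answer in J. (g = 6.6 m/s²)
ΔPE = mg(h₂ − h₁) = 23 kg × 6.6 m/s² × (65 − 23) m = 6376 J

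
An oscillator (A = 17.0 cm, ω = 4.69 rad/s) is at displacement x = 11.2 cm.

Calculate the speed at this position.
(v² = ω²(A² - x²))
v = ω√(A² − x²) = 4.69×√(0.17² − 0.112²) = 0.5998 m/s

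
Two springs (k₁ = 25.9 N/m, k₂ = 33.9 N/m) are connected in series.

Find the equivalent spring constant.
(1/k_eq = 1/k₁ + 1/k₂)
1/k_eq = 1/25.9 + 1/33.9 = 0.068109; k_eq = 14.68 N/m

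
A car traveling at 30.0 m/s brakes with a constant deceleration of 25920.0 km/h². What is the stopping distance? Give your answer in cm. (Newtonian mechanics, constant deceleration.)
d = v₀² / (2a) (with unit conversion) = 22500.0 cm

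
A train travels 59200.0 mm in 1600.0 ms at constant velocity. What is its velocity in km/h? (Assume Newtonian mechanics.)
v = d/t (with unit conversion) = 133.2 km/h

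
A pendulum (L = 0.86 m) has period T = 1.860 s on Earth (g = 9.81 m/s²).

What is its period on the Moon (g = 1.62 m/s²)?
T = 2π√(L/g), so T_moon/T_earth = √(g_earth/g_moon)
T_moon = 2π√(0.86/1.62) = 4.578 s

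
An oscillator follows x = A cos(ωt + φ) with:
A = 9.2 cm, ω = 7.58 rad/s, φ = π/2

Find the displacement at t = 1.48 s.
x = A cos(ωt + φ) = 9.2×cos(7.58×1.48 + π/2) = 8.973 cm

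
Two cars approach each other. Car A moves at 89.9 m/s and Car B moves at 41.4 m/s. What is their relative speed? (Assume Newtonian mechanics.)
v_rel = v_A + v_B = 89.9 + 41.4 = 131.3 m/s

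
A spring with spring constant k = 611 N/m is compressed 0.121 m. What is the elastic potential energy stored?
PE = ½kx² = ½×611×0.121² = 4.473 J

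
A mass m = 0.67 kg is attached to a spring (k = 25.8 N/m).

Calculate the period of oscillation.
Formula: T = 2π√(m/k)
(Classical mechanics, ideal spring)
T = 2π√(m/k) = 2π√(0.67/25.8) = 1.013 s; f = 1/T = 0.9876 Hz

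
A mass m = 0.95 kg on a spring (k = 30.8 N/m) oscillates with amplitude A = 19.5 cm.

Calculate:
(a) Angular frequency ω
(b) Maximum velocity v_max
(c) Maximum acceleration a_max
ω = √(k/m) = √(30.8/0.95) = 5.694 rad/s
v_max = ωA = 5.694×0.195 = 1.11 m/s
a_max = ω²A = 5.694²×0.195 = 6.322 m/s²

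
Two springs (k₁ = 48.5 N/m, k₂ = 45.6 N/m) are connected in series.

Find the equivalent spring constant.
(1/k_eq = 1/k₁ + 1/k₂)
1/k_eq = 1/48.5 + 1/45.6 = 0.042548; k_eq = 23.5 N/m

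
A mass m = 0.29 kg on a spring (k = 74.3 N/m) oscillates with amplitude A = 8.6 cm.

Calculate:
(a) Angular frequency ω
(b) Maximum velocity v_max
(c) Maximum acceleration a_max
ω = √(k/m) = √(74.3/0.29) = 16.01 rad/s
v_max = ωA = 16.01×0.086 = 1.377 m/s
a_max = ω²A = 16.01²×0.086 = 22.03 m/s²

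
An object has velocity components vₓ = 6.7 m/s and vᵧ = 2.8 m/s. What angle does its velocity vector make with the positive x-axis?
θ = arctan(vᵧ/vₓ) = arctan(2.8/6.7) = 22.68°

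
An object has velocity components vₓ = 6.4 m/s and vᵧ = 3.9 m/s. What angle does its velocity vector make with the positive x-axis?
θ = arctan(vᵧ/vₓ) = arctan(3.9/6.4) = 31.36°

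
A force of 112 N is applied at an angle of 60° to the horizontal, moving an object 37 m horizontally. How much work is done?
W = Fd cosθ = 112×37×cos(60°) = 2072.0 J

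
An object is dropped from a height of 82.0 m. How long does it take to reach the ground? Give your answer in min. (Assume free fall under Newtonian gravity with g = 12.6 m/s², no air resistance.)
t = √(2h/g) (with unit conversion) = 0.06013 min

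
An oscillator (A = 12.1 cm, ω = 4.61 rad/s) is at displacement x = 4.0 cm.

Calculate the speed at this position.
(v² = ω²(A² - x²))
v = ω√(A² − x²) = 4.61×√(0.121² − 0.04²) = 0.5264 m/s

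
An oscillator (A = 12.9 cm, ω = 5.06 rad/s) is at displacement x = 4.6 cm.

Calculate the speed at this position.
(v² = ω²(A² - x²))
v = ω√(A² − x²) = 5.06×√(0.129² − 0.046²) = 0.6098 m/s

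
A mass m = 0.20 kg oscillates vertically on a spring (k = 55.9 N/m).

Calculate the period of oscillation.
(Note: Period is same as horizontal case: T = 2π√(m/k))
T = 2π√(m/k) = 2π√(0.2/55.9) = 0.3758 s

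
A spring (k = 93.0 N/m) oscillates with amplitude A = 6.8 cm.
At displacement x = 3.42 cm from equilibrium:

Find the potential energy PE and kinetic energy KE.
E_total = ½kA² = ½×93.0×(0.068)² = 0.215 J
PE = ½kx² = ½×93.0×(0.0342)² = 0.05439 J
KE = E_total − PE = 0.1606 J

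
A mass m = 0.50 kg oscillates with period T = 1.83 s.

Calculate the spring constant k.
T = 2π√(m/k) → k = m(2π/T)² = 0.5×(2π/1.83)² = 5.894 N/m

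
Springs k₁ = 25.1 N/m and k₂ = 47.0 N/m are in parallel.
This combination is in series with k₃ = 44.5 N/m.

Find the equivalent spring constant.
k₁₂ = k₁ + k₂ = 72.1 N/m (parallel)
1/k_eq = 1/k₁₂ + 1/k₃ → k_eq = 27.52 N/m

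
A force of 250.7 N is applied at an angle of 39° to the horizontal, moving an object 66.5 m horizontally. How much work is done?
W = Fd cosθ = 250.7×66.5×cos(39°) = 12956.0 J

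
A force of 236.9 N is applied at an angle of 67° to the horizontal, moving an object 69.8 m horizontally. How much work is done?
W = Fd cosθ = 236.9×69.8×cos(67°) = 6461.0 J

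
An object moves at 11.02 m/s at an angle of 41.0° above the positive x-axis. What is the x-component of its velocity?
vₓ = v cos(θ) = 11.02 × cos(41.0°) = 8.32 m/s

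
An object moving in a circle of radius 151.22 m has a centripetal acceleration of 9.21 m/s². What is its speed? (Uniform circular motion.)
v = √(a_c × r) = √(9.21 × 151.22) = 37.32 m/s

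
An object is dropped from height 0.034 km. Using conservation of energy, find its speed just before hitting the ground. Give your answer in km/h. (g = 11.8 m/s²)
mgh = ½mv² → v = √(2gh) = √(2×11.8×34) = 28.33 m/s = 102.0 km/h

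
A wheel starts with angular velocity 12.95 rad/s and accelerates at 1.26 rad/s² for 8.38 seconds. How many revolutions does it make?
θ = ω₀t + ½αt² = 12.95×8.38 + ½×1.26×8.38² = 152.76 rad
Revolutions = θ/(2π) = 152.76/(2π) = 24.31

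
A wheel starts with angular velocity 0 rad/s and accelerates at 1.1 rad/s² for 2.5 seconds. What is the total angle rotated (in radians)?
θ = ω₀t + ½αt² = 0×2.5 + ½×1.1×2.5² = 3.44 rad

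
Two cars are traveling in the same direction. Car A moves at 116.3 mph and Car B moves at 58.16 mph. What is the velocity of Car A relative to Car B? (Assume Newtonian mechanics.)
v_rel = v_A - v_B = 116.3 - 58.16 = 58.14 mph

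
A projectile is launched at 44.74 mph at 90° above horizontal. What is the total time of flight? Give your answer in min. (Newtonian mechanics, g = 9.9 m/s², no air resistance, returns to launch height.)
T = 2v₀sin(θ)/g (with unit conversion) = 0.06734 min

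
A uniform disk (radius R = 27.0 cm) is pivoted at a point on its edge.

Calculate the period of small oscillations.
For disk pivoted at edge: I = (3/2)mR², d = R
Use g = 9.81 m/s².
I/m = (3/2)R² = 0.1094 m²; d = R = 0.27 m
T = 2π√((3/2)R²/(gR)) = 2π√(3R/(2g)) = 1.277 s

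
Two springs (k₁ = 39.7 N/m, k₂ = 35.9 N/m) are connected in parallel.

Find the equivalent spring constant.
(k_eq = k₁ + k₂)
k_eq = k₁ + k₂ = 39.7 + 35.9 = 75.6 N/m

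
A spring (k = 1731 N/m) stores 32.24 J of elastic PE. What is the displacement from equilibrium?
PE = ½kx² → x = √(2PE/k) = √(2×32.24/1731) = 0.193 m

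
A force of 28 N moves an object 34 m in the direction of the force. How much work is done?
W = Fd = 28×34 = 952.0 J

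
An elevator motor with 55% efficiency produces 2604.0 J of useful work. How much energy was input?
W_in = W_out/η = 2604.0/0.55 = 4734.5 J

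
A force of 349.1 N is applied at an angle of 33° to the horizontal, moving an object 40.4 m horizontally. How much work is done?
W = Fd cosθ = 349.1×40.4×cos(33°) = 11828.0 J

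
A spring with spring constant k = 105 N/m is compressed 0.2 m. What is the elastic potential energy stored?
PE = ½kx² = ½×105×0.2² = 2.1 J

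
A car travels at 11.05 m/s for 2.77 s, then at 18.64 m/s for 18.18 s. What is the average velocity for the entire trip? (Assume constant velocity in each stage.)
d₁ = v₁t₁ = 11.05 × 2.77 = 30.6085 m
d₂ = v₂t₂ = 18.64 × 18.18 = 338.875 m
d_total = 369.48 m, t_total = 20.95 s
v_avg = d_total/t_total = 369.48/20.95 = 17.64 m/s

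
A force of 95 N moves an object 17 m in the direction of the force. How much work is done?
W = Fd = 95×17 = 1615.0 J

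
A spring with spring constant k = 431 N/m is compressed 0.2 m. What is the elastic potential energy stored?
PE = ½kx² = ½×431×0.2² = 8.62 J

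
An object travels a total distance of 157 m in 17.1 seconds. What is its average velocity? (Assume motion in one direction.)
v_avg = Δd / Δt = 157 / 17.1 = 9.18 m/s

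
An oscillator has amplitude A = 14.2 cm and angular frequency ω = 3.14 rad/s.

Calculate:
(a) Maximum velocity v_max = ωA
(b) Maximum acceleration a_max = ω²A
v_max = ωA = 3.14×0.142 = 0.4459 m/s
a_max = ω²A = 3.14²×0.142 = 1.4 m/s²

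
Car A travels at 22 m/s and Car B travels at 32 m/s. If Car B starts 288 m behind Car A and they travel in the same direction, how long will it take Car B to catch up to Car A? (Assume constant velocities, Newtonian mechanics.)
Relative speed: v_rel = 32 - 22 = 10 m/s
Time to catch: t = d₀/v_rel = 288/10 = 28.8 s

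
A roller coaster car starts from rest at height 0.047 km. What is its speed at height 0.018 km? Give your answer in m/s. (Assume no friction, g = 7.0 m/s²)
mgh₁ = ½mv₂² + mgh₂ → v₂ = √(2g(h₁−h₂)) = √(2×7.0×(47−18)) = 20.15 m/s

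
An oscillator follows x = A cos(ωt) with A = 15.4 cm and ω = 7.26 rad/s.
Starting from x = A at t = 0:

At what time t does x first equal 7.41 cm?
cos(ωt) = x/A = 7.41/15.4 = 0.4812
ωt = arccos(0.4812) = 1.069 rad
t = 1.069/7.26 = 0.1472 s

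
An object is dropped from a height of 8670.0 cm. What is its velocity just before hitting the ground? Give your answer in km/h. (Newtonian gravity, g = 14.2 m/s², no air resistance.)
v = √(2gh) (with unit conversion) = 178.6 km/h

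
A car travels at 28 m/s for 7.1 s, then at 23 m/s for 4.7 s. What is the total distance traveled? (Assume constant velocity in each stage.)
d₁ = v₁t₁ = 28 × 7.1 = 198.8 m
d₂ = v₂t₂ = 23 × 4.7 = 108.1 m
d_total = 198.8 + 108.1 = 306.9 m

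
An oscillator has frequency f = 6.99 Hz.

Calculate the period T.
T = 1/f = 1/6.99 = 0.1431 s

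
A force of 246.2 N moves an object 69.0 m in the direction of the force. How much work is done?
W = Fd = 246.2×69.0 = 16988.0 J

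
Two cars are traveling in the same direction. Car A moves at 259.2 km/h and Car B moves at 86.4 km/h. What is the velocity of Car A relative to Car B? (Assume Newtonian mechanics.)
v_rel = v_A - v_B = 259.2 - 86.4 = 172.8 km/h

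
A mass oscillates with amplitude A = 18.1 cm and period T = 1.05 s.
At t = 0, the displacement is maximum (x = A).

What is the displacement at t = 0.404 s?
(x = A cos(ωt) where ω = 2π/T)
ω = 2π/T = 2π/1.05 = 5.984 rad/s
x = A cos(ωt) = 18.1×cos(5.984×0.404) = -13.56 cm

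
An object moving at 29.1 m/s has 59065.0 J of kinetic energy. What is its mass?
KE = ½mv² → m = 2KE/v² = 2×59065.0/29.1² = 139.5 kg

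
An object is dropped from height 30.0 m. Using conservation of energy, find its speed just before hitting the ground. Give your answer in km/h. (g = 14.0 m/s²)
mgh = ½mv² → v = √(2gh) = √(2×14.0×30) = 28.98 m/s = 104.3 km/h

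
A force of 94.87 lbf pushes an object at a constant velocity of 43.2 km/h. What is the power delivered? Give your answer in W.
P = Fv = 422 N × 12 m/s = 5064 W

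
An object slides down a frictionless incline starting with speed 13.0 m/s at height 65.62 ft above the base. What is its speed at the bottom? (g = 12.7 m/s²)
½mv₀² + mgh = ½mv² → v = √(v₀² + 2gh) = √(13² + 2×12.7×20) = 26.02 m/s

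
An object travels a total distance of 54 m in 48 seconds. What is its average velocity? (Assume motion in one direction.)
v_avg = Δd / Δt = 54 / 48 = 1.12 m/s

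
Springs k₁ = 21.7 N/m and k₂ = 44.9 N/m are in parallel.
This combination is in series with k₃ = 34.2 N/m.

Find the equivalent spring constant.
k₁₂ = k₁ + k₂ = 66.6 N/m (parallel)
1/k_eq = 1/k₁₂ + 1/k₃ → k_eq = 22.6 N/m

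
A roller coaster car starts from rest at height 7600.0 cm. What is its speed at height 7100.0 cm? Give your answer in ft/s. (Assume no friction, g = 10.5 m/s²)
mgh₁ = ½mv₂² + mgh₂ → v₂ = √(2g(h₁−h₂)) = √(2×10.5×(76−71)) = 10.25 m/s = 33.62 ft/s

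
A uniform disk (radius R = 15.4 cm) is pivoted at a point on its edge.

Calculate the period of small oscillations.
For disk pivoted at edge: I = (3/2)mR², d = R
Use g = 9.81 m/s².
I/m = (3/2)R² = 0.03557 m²; d = R = 0.154 m
T = 2π√((3/2)R²/(gR)) = 2π√(3R/(2g)) = 0.9642 s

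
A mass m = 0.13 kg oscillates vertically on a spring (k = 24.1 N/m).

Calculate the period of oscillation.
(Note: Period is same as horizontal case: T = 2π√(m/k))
T = 2π√(m/k) = 2π√(0.13/24.1) = 0.4615 s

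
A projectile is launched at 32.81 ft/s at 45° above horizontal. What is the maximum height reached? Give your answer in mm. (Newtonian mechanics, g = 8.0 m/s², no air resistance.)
H = v₀²sin²(θ)/(2g) (with unit conversion) = 3125.0 mm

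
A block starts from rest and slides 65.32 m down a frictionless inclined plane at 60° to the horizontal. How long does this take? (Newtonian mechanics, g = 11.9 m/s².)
a = g sin(θ) = 11.9 × sin(60°) = 10.31 m/s²
t = √(2d/a) = √(2 × 65.32 / 10.31) = 3.56 s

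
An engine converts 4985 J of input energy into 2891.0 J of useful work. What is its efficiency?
η = W_out/W_in = 2891.0/4985 = 0.5799 = 57.99%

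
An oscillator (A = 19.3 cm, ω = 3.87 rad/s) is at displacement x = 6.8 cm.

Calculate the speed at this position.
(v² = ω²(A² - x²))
v = ω√(A² − x²) = 3.87×√(0.193² − 0.068²) = 0.699 m/s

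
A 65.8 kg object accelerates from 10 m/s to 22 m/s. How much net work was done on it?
W_net = ΔKE = ½m(v₂² − v₁²) = ½×65.8×(22² − 10²) = 12633.6 J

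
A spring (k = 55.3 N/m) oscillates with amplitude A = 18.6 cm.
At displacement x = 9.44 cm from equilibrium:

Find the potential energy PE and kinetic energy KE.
E_total = ½kA² = ½×55.3×(0.186)² = 0.9566 J
PE = ½kx² = ½×55.3×(0.0944)² = 0.2464 J
KE = E_total − PE = 0.7102 J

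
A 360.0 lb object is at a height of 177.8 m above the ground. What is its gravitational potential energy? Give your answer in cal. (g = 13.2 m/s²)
PE = mgh = 163.3 kg × 13.2 m/s² × 177.8 m = 3.832e+05 J = 91600.0 cal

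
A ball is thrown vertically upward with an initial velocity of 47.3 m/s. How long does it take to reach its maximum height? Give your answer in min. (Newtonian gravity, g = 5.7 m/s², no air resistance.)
t_up = v₀/g (with unit conversion) = 0.1383 min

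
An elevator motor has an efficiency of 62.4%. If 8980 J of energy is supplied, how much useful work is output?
W_out = η × W_in = 0.624 × 8980 = 5603.5 J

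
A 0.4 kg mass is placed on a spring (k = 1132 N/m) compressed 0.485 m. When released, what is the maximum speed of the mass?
½kx² = ½mv² → v = x√(k/m) = 0.485×√(1132/0.4) = 25.8 m/s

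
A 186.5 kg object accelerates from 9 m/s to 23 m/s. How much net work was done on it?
W_net = ΔKE = ½m(v₂² − v₁²) = ½×186.5×(23² − 9²) = 41776.0 J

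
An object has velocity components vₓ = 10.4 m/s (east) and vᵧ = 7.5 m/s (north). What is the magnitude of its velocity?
|v| = √(vₓ² + vᵧ²) = √(10.4² + 7.5²) = √(164.41) = 12.82 m/s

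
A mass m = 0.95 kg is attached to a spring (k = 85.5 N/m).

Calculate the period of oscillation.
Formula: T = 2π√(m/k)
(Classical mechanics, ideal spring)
T = 2π√(m/k) = 2π√(0.95/85.5) = 0.6623 s; f = 1/T = 1.51 Hz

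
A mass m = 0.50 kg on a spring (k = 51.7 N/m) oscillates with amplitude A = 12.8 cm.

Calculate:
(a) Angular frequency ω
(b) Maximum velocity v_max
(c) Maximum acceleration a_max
ω = √(k/m) = √(51.7/0.5) = 10.17 rad/s
v_max = ωA = 10.17×0.128 = 1.302 m/s
a_max = ω²A = 10.17²×0.128 = 13.24 m/s²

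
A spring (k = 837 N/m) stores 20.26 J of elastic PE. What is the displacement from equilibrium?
PE = ½kx² → x = √(2PE/k) = √(2×20.26/837) = 0.22 m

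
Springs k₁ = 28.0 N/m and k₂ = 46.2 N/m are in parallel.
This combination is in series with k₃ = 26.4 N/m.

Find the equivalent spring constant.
k₁₂ = k₁ + k₂ = 74.2 N/m (parallel)
1/k_eq = 1/k₁₂ + 1/k₃ → k_eq = 19.47 N/m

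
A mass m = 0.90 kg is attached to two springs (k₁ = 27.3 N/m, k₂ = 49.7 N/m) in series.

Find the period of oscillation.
k_eq = k₁k₂/(k₁+k₂) = 17.62 N/m
T = 2π√(m/k_eq) = 2π√(0.9/17.62) = 1.42 s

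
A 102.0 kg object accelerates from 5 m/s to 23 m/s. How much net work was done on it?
W_net = ΔKE = ½m(v₂² − v₁²) = ½×102.0×(23² − 5²) = 25704.0 J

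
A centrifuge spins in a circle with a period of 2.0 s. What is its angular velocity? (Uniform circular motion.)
ω = 2π/T = 2π/2.0 = 3.1416 rad/s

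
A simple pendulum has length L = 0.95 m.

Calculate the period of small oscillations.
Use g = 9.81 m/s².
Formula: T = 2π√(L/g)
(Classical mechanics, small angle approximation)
T = 2π√(L/g) = 2π√(0.95/9.81) = 1.955 s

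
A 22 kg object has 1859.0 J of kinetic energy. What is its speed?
KE = ½mv² → v = √(2KE/m) = √(2×1859.0/22) = 13.0 m/s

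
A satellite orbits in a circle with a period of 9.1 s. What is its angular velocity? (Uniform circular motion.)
ω = 2π/T = 2π/9.1 = 0.6905 rad/s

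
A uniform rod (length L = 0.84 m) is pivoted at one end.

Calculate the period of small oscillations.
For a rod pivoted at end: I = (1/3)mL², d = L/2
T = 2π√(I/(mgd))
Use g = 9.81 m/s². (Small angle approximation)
I/m = (1/3)L² = 0.2352 m²; d = L/2 = 0.42 m
T = 2π√(I/(mgd)) = 2π√(0.2352/(9.81×0.42)) = 1.501 s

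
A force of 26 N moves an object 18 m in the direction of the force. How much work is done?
W = Fd = 26×18 = 468.0 J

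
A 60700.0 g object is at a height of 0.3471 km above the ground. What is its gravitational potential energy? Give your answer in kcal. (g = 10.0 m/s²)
PE = mgh = 60.7 kg × 10.0 m/s² × 347.1 m = 2.107e+05 J = 50.36 kcal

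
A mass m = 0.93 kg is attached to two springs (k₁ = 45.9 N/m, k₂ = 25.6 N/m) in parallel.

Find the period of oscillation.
k_eq = k₁+k₂ = 71.5 N/m
T = 2π√(m/k_eq) = 2π√(0.93/71.5) = 0.7166 s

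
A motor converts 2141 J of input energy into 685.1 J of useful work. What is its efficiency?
η = W_out/W_in = 685.1/2141 = 0.32 = 32.0%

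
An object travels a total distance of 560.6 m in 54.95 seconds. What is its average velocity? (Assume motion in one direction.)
v_avg = Δd / Δt = 560.6 / 54.95 = 10.2 m/s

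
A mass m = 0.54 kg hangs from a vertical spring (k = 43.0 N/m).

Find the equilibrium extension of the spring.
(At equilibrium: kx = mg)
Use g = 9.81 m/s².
x_eq = mg/k = 0.54×9.81/43.0 = 0.1232 m = 12.32 cm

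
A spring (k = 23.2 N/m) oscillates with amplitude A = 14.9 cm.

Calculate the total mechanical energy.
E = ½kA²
E = ½kA² = ½×23.2×(0.149)² = 0.2575 J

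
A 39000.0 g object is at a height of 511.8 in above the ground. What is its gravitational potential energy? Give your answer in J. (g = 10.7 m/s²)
PE = mgh = 39 kg × 10.7 m/s² × 13 m = 5425 J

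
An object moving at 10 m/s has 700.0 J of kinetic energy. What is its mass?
KE = ½mv² → m = 2KE/v² = 2×700.0/10² = 14.0 kg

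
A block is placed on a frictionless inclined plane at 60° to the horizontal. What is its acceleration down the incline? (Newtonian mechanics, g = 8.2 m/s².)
a = g sin(θ) = 8.2 × sin(60°) = 8.2 × 0.866 = 7.1 m/s²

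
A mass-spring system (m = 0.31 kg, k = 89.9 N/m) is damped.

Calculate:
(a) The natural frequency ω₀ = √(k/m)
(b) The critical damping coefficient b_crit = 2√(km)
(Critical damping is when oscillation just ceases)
ω₀ = √(k/m) = √(89.9/0.31) = 17.03 rad/s
b_crit = 2√(km) = 2√(89.9×0.31) = 10.56 kg/s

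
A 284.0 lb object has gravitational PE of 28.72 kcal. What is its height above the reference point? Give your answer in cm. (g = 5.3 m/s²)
PE = mgh → h = PE/(mg) = 1.202e+05 J / (128.8 kg × 5.3 m/s²) = 176 m = 17600.0 cm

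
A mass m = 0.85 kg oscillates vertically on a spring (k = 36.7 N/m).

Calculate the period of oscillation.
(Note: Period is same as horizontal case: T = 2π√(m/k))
T = 2π√(m/k) = 2π√(0.85/36.7) = 0.9562 s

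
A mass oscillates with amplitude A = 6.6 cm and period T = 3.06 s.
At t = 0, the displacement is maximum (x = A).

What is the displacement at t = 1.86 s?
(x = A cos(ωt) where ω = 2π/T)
ω = 2π/T = 2π/3.06 = 2.053 rad/s
x = A cos(ωt) = 6.6×cos(2.053×1.86) = -5.142 cm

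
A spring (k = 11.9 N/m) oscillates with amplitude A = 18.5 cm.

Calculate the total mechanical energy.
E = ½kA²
E = ½kA² = ½×11.9×(0.185)² = 0.2036 J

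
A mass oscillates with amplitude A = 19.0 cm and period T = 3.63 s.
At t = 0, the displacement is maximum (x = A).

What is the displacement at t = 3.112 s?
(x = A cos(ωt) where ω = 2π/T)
ω = 2π/T = 2π/3.63 = 1.731 rad/s
x = A cos(ωt) = 19.0×cos(1.731×3.112) = 11.86 cm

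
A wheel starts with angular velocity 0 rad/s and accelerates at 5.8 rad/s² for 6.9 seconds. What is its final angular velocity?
ω = ω₀ + αt = 0 + 5.8 × 6.9 = 40.02 rad/s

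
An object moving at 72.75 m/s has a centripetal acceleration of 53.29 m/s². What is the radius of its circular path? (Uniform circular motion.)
r = v²/a_c = 72.75²/53.29 = 99.32 m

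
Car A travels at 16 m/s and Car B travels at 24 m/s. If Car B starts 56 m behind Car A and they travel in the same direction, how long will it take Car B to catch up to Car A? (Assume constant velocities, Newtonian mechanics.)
Relative speed: v_rel = 24 - 16 = 8 m/s
Time to catch: t = d₀/v_rel = 56/8 = 7.0 s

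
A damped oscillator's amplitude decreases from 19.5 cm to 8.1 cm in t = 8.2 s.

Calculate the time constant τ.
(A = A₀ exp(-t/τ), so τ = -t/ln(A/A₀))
A/A₀ = 8.1/19.5 = 0.4154; ln(A/A₀) = -0.8786
τ = −t/ln(A/A₀) = −8.2/-0.8786 = 9.334 s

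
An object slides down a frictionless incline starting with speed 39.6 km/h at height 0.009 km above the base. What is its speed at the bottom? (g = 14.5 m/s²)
½mv₀² + mgh = ½mv² → v = √(v₀² + 2gh) = √(11² + 2×14.5×9) = 19.54 m/s = 70.36 km/h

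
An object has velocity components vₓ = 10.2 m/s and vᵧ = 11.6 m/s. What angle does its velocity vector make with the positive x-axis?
θ = arctan(vᵧ/vₓ) = arctan(11.6/10.2) = 48.67°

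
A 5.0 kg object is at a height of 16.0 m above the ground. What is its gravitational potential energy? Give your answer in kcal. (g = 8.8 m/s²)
PE = mgh = 5 kg × 8.8 m/s² × 16 m = 704 J = 0.1683 kcal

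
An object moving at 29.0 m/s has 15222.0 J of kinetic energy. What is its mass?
KE = ½mv² → m = 2KE/v² = 2×15222.0/29.0² = 36.2 kg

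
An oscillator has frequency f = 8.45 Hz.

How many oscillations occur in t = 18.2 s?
n = f×t = 8.45×18.2 = 153.8 oscillations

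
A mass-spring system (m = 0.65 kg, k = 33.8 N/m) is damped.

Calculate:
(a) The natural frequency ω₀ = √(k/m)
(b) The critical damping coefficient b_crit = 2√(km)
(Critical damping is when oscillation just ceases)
ω₀ = √(k/m) = √(33.8/0.65) = 7.211 rad/s
b_crit = 2√(km) = 2√(33.8×0.65) = 9.374 kg/s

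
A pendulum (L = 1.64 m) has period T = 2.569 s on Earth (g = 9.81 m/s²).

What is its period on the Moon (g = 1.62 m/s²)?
T = 2π√(L/g), so T_moon/T_earth = √(g_earth/g_moon)
T_moon = 2π√(1.64/1.62) = 6.322 s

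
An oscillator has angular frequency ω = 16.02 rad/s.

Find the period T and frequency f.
T = 2π/ω = 2π/16.02 = 0.3922 s; f = ω/2π = 2.55 Hz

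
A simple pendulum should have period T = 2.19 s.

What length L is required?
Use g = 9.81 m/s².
T = 2π√(L/g) → L = g(T/2π)² = 9.81×(2.19/2π)² = 1.192 m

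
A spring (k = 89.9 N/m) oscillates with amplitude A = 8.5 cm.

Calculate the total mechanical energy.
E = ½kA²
E = ½kA² = ½×89.9×(0.085)² = 0.3248 J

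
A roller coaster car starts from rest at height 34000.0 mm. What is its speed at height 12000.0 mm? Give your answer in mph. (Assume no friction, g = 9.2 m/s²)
mgh₁ = ½mv₂² + mgh₂ → v₂ = √(2g(h₁−h₂)) = √(2×9.2×(34−12)) = 20.12 m/s = 45.01 mph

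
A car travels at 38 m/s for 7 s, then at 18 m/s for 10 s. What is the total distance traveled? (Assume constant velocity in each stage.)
d₁ = v₁t₁ = 38 × 7 = 266 m
d₂ = v₂t₂ = 18 × 10 = 180 m
d_total = 266 + 180 = 446 m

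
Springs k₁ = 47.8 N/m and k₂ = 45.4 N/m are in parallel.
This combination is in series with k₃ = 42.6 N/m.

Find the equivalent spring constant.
k₁₂ = k₁ + k₂ = 93.2 N/m (parallel)
1/k_eq = 1/k₁₂ + 1/k₃ → k_eq = 29.24 N/m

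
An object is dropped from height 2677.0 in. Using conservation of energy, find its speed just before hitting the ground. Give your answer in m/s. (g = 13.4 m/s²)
mgh = ½mv² → v = √(2gh) = √(2×13.4×68) = 42.69 m/s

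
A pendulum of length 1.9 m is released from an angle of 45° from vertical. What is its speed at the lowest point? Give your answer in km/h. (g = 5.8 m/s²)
h = L(1 − cosθ) = 1.9×(1 − cos45°) = 0.5565 m
v = √(2gh) = √(2×5.8×0.5565) = 2.541 m/s = 9.147 km/h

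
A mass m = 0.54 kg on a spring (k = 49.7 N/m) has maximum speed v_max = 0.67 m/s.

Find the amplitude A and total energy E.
½mv²_max = ½kA² → A = v_max√(m/k) = 0.67×√(0.54/49.7) = 0.06984 m = 6.984 cm
E = ½mv²_max = ½×0.54×0.67² = 0.1212 J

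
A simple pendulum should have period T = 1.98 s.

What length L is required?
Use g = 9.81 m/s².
T = 2π√(L/g) → L = g(T/2π)² = 9.81×(1.98/2π)² = 0.9742 m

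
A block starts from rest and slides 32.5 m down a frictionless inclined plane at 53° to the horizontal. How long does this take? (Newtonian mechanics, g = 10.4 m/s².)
a = g sin(θ) = 10.4 × sin(53°) = 8.31 m/s²
t = √(2d/a) = √(2 × 32.5 / 8.31) = 2.8 s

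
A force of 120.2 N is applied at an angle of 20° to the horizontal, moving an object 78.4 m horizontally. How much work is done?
W = Fd cosθ = 120.2×78.4×cos(20°) = 8855.4 J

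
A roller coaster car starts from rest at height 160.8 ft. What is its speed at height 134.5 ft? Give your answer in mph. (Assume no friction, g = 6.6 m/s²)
mgh₁ = ½mv₂² + mgh₂ → v₂ = √(2g(h₁−h₂)) = √(2×6.6×(49.01−41)) = 10.29 m/s = 23.01 mph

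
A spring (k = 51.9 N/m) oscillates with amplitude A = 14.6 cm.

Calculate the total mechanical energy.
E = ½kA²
E = ½kA² = ½×51.9×(0.146)² = 0.5532 J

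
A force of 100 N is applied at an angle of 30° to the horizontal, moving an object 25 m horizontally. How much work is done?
W = Fd cosθ = 100×25×cos(30°) = 2165.1 J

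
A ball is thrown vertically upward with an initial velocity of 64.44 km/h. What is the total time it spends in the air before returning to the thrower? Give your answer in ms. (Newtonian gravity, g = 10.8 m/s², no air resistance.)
t_total = 2v₀/g (with unit conversion) = 3315.0 ms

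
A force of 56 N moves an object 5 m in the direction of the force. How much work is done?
W = Fd = 56×5 = 280.0 J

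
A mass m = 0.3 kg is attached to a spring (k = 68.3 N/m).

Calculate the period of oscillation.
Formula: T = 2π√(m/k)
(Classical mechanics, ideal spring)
T = 2π√(m/k) = 2π√(0.3/68.3) = 0.4164 s; f = 1/T = 2.401 Hz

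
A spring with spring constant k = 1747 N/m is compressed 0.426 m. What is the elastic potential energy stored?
PE = ½kx² = ½×1747×0.426² = 158.5 J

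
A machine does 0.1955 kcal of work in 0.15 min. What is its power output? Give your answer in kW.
P = W/t = 818 J / 9 s = 90.89 W = 0.09089 kW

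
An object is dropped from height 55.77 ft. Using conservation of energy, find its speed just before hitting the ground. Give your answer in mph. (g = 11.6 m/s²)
mgh = ½mv² → v = √(2gh) = √(2×11.6×17) = 19.86 m/s = 44.42 mph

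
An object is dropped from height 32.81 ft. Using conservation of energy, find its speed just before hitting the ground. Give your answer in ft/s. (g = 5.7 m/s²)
mgh = ½mv² → v = √(2gh) = √(2×5.7×10) = 10.68 m/s = 35.03 ft/s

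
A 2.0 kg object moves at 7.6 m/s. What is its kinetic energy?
KE = ½mv² = ½×2.0×7.6² = 57.76 J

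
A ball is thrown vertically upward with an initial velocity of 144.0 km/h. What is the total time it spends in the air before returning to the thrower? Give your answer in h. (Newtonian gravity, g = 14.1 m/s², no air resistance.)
t_total = 2v₀/g (with unit conversion) = 0.001576 h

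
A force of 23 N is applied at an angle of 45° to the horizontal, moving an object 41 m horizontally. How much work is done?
W = Fd cosθ = 23×41×cos(45°) = 666.8 J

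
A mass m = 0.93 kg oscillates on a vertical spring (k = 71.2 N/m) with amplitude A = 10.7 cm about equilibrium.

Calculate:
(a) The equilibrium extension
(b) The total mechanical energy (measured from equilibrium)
x_eq = mg/k = 0.93×9.81/71.2 = 0.1281 m = 12.81 cm
E = ½kA² = ½×71.2×(0.107)² = 0.4076 J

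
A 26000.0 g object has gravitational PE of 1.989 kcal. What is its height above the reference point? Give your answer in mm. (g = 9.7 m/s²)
PE = mgh → h = PE/(mg) = 8322 J / (26 kg × 9.7 m/s²) = 33 m = 33000.0 mm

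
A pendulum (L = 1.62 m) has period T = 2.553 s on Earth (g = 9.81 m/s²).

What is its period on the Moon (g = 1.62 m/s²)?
T = 2π√(L/g), so T_moon/T_earth = √(g_earth/g_moon)
T_moon = 2π√(1.62/1.62) = 6.283 s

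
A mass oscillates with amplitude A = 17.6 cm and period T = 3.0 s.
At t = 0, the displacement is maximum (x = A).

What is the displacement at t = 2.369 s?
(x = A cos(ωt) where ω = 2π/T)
ω = 2π/T = 2π/3.0 = 2.094 rad/s
x = A cos(ωt) = 17.6×cos(2.094×2.369) = 4.341 cm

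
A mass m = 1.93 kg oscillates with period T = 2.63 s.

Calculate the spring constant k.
T = 2π√(m/k) → k = m(2π/T)² = 1.93×(2π/2.63)² = 11.02 N/m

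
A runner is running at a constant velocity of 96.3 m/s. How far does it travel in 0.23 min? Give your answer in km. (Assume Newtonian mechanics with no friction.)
d = vt (with unit conversion) = 1.329 km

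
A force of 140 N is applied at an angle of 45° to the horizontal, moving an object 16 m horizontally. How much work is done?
W = Fd cosθ = 140×16×cos(45°) = 1583.9 J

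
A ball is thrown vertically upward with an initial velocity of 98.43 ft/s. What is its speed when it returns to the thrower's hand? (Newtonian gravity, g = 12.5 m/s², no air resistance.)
By conservation of energy, the ball returns at the same speed = 98.43 ft/s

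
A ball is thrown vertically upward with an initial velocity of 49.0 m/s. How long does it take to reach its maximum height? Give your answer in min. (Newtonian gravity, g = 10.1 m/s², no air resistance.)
t_up = v₀/g (with unit conversion) = 0.08086 min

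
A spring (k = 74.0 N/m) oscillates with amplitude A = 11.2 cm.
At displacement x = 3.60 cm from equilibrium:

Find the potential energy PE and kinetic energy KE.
E_total = ½kA² = ½×74.0×(0.112)² = 0.4641 J
PE = ½kx² = ½×74.0×(0.036)² = 0.04795 J
KE = E_total − PE = 0.4162 J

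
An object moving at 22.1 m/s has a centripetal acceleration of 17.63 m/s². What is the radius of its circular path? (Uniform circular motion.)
r = v²/a_c = 22.1²/17.63 = 27.7 m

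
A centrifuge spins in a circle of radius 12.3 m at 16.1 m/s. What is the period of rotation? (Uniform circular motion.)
T = 2πr/v = 2π×12.3/16.1 = 4.8 s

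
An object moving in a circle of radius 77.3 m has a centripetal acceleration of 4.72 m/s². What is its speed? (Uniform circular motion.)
v = √(a_c × r) = √(4.72 × 77.3) = 19.1 m/s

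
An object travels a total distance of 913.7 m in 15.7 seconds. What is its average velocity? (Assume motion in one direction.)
v_avg = Δd / Δt = 913.7 / 15.7 = 58.2 m/s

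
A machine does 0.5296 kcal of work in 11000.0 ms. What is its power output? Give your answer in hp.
P = W/t = 2216 J / 11 s = 201.4 W = 0.2701 hp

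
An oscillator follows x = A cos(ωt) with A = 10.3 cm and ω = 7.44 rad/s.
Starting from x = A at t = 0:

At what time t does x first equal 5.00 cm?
cos(ωt) = x/A = 5.0/10.3 = 0.4854
ωt = arccos(0.4854) = 1.064 rad
t = 1.064/7.44 = 0.143 s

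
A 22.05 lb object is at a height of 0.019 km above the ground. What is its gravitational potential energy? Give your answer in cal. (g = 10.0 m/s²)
PE = mgh = 10 kg × 10.0 m/s² × 19 m = 1900 J = 454.2 cal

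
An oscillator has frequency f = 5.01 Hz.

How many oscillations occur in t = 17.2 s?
n = f×t = 5.01×17.2 = 86.17 oscillations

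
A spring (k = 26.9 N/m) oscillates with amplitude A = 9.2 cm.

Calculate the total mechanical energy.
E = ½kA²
E = ½kA² = ½×26.9×(0.092)² = 0.1138 J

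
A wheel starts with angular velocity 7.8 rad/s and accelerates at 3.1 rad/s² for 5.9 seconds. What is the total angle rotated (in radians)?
θ = ω₀t + ½αt² = 7.8×5.9 + ½×3.1×5.9² = 99.98 rad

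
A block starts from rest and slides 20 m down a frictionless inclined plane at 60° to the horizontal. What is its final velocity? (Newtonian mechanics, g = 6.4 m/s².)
a = g sin(θ) = 6.4 × sin(60°) = 5.54 m/s²
v = √(2ad) = √(2 × 5.54 × 20) = 14.89 m/s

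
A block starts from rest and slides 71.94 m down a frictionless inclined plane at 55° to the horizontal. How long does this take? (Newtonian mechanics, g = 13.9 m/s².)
a = g sin(θ) = 13.9 × sin(55°) = 11.39 m/s²
t = √(2d/a) = √(2 × 71.94 / 11.39) = 3.55 s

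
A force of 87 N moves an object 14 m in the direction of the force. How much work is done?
W = Fd = 87×14 = 1218.0 J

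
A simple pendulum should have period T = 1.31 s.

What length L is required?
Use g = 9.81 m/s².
T = 2π√(L/g) → L = g(T/2π)² = 9.81×(1.31/2π)² = 0.4264 m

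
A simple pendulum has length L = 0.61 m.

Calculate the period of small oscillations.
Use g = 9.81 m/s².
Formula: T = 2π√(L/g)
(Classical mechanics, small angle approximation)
T = 2π√(L/g) = 2π√(0.61/9.81) = 1.567 s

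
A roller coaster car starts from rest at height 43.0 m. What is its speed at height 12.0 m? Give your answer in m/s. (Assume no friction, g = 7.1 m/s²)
mgh₁ = ½mv₂² + mgh₂ → v₂ = √(2g(h₁−h₂)) = √(2×7.1×(43−12)) = 20.98 m/s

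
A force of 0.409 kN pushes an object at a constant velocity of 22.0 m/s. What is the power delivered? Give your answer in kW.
P = Fv = 409 N × 22 m/s = 8998 W = 8.998 kW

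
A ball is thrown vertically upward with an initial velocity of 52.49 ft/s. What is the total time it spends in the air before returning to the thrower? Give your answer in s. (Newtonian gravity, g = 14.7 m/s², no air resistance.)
t_total = 2v₀/g (with unit conversion) = 2.177 s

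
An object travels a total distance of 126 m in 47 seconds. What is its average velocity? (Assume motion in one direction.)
v_avg = Δd / Δt = 126 / 47 = 2.68 m/s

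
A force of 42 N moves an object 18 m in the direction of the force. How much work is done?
W = Fd = 42×18 = 756.0 J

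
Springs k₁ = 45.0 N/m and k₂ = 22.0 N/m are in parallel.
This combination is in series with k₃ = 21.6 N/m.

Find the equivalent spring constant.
k₁₂ = k₁ + k₂ = 67 N/m (parallel)
1/k_eq = 1/k₁₂ + 1/k₃ → k_eq = 16.33 N/m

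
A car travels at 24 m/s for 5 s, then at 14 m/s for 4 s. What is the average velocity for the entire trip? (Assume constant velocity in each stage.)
d₁ = v₁t₁ = 24 × 5 = 120 m
d₂ = v₂t₂ = 14 × 4 = 56 m
d_total = 176 m, t_total = 9 s
v_avg = d_total/t_total = 176/9 = 19.56 m/s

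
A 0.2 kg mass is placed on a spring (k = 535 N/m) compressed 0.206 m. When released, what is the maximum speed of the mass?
½kx² = ½mv² → v = x√(k/m) = 0.206×√(535/0.2) = 10.65 m/s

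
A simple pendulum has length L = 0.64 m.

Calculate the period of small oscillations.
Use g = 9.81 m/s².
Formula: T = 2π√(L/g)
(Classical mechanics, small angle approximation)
T = 2π√(L/g) = 2π√(0.64/9.81) = 1.605 s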